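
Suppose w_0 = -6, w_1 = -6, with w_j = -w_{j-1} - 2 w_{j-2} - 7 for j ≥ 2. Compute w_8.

w_2 = -(-6) - 2*(-6) - 7 = 11
w_3 = -11 - 2*(-6) - 7 = -6
w_4 = -(-6) - 2*11 - 7 = -23
w_5 = -(-23) - 2*(-6) - 7 = 28
w_6 = -28 - 2*(-23) - 7 = 11
w_7 = -11 - 2*28 - 7 = -74
w_8 = -(-74) - 2*11 - 7 = 45

45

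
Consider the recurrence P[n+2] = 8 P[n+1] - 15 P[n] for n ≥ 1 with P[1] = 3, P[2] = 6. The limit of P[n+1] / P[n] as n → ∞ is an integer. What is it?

The characteristic equation is r^2 - 8r + 15 = 0, which factors as (r - 5)(r - 3) = 0.
So the roots are 5 and 3. Since |5| > |3| and the coefficient of 5^n is non-zero, the ratio tends to 5.

5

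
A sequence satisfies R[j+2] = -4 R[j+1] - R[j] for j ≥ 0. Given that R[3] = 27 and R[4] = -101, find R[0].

3

Rearranging, R[j-2] = -(R[j] + 4 R[j-1]).
R[2] = -(-101 + 4·27) = -7
R[1] = -(27 + 4·(-7)) = 1
R[0] = -(-7 + 4·1) = 3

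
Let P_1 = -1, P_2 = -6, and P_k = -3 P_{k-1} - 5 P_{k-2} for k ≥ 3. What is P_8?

P_3 = -3(-6) - 5(-1) = 23
P_4 = -3(23) - 5(-6) = -39
P_5 = -3(-39) - 5(23) = 2
P_6 = -3(2) - 5(-39) = 189
P_7 = -3(189) - 5(2) = -577
P_8 = -3(-577) - 5(189) = 786

786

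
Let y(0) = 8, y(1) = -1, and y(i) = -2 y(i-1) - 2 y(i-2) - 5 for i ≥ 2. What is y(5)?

y(2) = -2*(-1) - 2*8 - 5 = -19
y(3) = -2*(-19) - 2*(-1) - 5 = 35
y(4) = -2*35 - 2*(-19) - 5 = -37
y(5) = -2*(-37) - 2*35 - 5 = -1

-1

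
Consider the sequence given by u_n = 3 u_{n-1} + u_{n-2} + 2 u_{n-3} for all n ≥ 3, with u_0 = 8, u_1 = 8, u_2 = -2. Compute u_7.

u_3 = 3·(-2) + 8 + 2·8 = 18
u_4 = 3·18 + (-2) + 2·8 = 68
u_5 = 3·68 + 18 + 2·(-2) = 218
u_6 = 3·218 + 68 + 2·18 = 758
u_7 = 3·758 + 218 + 2·68 = 2628

2628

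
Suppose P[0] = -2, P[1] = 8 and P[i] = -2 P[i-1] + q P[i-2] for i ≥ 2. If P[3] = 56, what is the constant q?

P[2] = -16 - 2q
P[3] = 32 + 12q
So 32 + 12q = 56, giving q = 2.

2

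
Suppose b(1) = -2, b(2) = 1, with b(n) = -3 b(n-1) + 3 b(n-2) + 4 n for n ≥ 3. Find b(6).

57

b(3) = -3·1 + 3·(-2) + 12 = 3
b(4) = -3·3 + 3·1 + 16 = 10
b(5) = -3·10 + 3·3 + 20 = -1
b(6) = -3·(-1) + 3·10 + 24 = 57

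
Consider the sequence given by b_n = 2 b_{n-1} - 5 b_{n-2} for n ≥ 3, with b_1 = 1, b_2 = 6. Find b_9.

b_3 = 2(6) - 5(1) = 7
b_4 = 2(7) - 5(6) = -16
b_5 = 2(-16) - 5(7) = -67
b_6 = 2(-67) - 5(-16) = -54
b_7 = 2(-54) - 5(-67) = 227
b_8 = 2(227) - 5(-54) = 724
b_9 = 2(724) - 5(227) = 313

313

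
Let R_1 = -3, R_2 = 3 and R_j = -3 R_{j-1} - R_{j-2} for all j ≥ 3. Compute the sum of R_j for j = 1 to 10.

3465

R_3 = -3(3) - (-3) = -6
R_4 = -3(-6) - 3 = 15
R_5 = -3(15) - (-6) = -39
R_6 = -3(-39) - 15 = 102
R_7 = -3(102) - (-39) = -267
R_8 = -3(-267) - 102 = 699
R_9 = -3(699) - (-267) = -1830
R_{10} = -3(-1830) - 699 = 4791
Sum = (-3) + 3 + (-6) + 15 + (-39) + 102 + (-267) + 699 + (-1830) + 4791 = 3465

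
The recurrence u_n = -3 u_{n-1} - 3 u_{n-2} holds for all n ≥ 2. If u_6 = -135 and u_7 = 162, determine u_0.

5

Rearranging, u_{n-2} = (u_n + 3 u_{n-1}) / -3.
u_5 = (162 + 3·(-135)) / -3 = -243/-3 = 81
u_4 = (-135 + 3·81) / -3 = 108/-3 = -36
u_3 = (81 + 3·(-36)) / -3 = -27/-3 = 9
u_2 = (-36 + 3·9) / -3 = -9/-3 = 3
u_1 = (9 + 3·3) / -3 = 18/-3 = -6
u_0 = (3 + 3·(-6)) / -3 = -15/-3 = 5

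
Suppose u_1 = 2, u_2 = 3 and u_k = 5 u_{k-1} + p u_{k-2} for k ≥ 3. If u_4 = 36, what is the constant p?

u_3 = 15 + 2p
u_4 = 75 + 13p
So 75 + 13p = 36, giving p = -3.

-3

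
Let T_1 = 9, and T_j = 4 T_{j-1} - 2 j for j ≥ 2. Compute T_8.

121976

T_2 = 4*9 - 4 = 32
T_3 = 4*32 - 6 = 122
T_4 = 4*122 - 8 = 480
T_5 = 4*480 - 10 = 1910
T_6 = 4*1910 - 12 = 7628
T_7 = 4*7628 - 14 = 30498
T_8 = 4*30498 - 16 = 121976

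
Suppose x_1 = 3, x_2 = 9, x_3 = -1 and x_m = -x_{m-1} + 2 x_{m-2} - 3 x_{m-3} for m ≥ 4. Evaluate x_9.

x_4 = -(-1) + 2(9) - 3(3) = 10
x_5 = -10 + 2(-1) - 3(9) = -39
x_6 = -(-39) + 2(10) - 3(-1) = 62
x_7 = -62 + 2(-39) - 3(10) = -170
x_8 = -(-170) + 2(62) - 3(-39) = 411
x_9 = -411 + 2(-170) - 3(62) = -937

-937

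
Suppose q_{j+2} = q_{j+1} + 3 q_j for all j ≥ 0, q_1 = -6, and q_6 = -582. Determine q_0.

-6

Let q_0 = z.
q_2 = -6 + 3z
q_3 = -24 + 3z
q_4 = -42 + 12z
q_5 = -114 + 21z
q_6 = -240 + 57z
So -240 + 57z = -582, giving z = -6.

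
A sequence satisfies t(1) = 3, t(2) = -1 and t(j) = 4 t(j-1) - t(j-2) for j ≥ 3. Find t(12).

t(3) = 4·(-1) - 3 = -7
t(4) = 4·(-7) - (-1) = -27
t(5) = 4·(-27) - (-7) = -101
t(6) = 4·(-101) - (-27) = -377
t(7) = 4·(-377) - (-101) = -1407
t(8) = 4·(-1407) - (-377) = -5251
t(9) = 4·(-5251) - (-1407) = -19597
t(10) = 4·(-19597) - (-5251) = -73137
t(11) = 4·(-73137) - (-19597) = -272951
t(12) = 4·(-272951) - (-73137) = -1018667

-1018667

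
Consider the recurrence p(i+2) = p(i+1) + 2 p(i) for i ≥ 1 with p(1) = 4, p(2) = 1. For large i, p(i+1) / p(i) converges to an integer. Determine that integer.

2

The characteristic equation is r^2 - r - 2 = 0, which factors as (r - 2)(r + 1) = 0.
So the roots are 2 and -1. Since |2| > |-1| and the coefficient of 2^i is non-zero, the ratio tends to 2.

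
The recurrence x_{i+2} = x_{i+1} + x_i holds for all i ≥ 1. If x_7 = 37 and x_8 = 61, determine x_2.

Rearranging, x_{i-2} = x_i - x_{i-1}.
x_6 = 61 - 37 = 24
x_5 = 37 - 24 = 13
x_4 = 24 - 13 = 11
x_3 = 13 - 11 = 2
x_2 = 11 - 2 = 9

9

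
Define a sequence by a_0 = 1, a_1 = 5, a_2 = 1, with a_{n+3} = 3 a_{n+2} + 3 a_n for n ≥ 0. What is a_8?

a_3 = 3·1 + 3·1 = 6
a_4 = 3·6 + 3·5 = 33
a_5 = 3·33 + 3·1 = 102
a_6 = 3·102 + 3·6 = 324
a_7 = 3·324 + 3·33 = 1071
a_8 = 3·1071 + 3·102 = 3519

3519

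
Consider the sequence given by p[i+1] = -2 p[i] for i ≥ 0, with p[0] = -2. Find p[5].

64

p[1] = -2·(-2) = 4
p[2] = -2·4 = -8
p[3] = -2·(-8) = 16
p[4] = -2·16 = -32
p[5] = -2·(-32) = 64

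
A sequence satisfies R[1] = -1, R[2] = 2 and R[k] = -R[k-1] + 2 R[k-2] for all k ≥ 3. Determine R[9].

R[3] = -2 + 2·(-1) = -4
R[4] = -(-4) + 2·2 = 8
R[5] = -8 + 2·(-4) = -16
R[6] = -(-16) + 2·8 = 32
R[7] = -32 + 2·(-16) = -64
R[8] = -(-64) + 2·32 = 128
R[9] = -128 + 2·(-64) = -256

-256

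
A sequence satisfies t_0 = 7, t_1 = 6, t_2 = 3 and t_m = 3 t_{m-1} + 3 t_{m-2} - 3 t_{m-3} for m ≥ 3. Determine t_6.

117

t_3 = 3*3 + 3*6 - 3*7 = 6
t_4 = 3*6 + 3*3 - 3*6 = 9
t_5 = 3*9 + 3*6 - 3*3 = 36
t_6 = 3*36 + 3*9 - 3*6 = 117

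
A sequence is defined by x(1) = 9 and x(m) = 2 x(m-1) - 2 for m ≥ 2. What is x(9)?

1794

x(2) = 2(9) - 2 = 16
x(3) = 2(16) - 2 = 30
x(4) = 2(30) - 2 = 58
x(5) = 2(58) - 2 = 114
x(6) = 2(114) - 2 = 226
x(7) = 2(226) - 2 = 450
x(8) = 2(450) - 2 = 898
x(9) = 2(898) - 2 = 1794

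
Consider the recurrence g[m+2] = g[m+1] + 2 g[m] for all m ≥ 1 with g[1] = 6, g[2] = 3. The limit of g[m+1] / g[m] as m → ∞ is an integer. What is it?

The characteristic equation is r^2 - r - 2 = 0, which factors as (r - 2)(r + 1) = 0.
So the roots are 2 and -1. Since |2| > |-1| and the coefficient of 2^m is non-zero, the ratio tends to 2.

2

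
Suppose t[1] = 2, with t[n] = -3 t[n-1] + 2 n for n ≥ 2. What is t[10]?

t[2] = -3*2 + 4 = -2
t[3] = -3*(-2) + 6 = 12
t[4] = -3*12 + 8 = -28
t[5] = -3*(-28) + 10 = 94
t[6] = -3*94 + 12 = -270
t[7] = -3*(-270) + 14 = 824
t[8] = -3*824 + 16 = -2456
t[9] = -3*(-2456) + 18 = 7386
t[10] = -3*7386 + 20 = -22138

-22138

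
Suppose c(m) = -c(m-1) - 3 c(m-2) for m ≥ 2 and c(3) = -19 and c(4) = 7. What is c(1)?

Rearranging, c(m-2) = (c(m) + c(m-1)) / -3.
c(2) = (7 + (-19)) / -3 = -12/-3 = 4
c(1) = (-19 + 4) / -3 = -15/-3 = 5

5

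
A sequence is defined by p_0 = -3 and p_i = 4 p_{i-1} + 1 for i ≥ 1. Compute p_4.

-683

p_1 = 4*(-3) + 1 = -11
p_2 = 4*(-11) + 1 = -43
p_3 = 4*(-43) + 1 = -171
p_4 = 4*(-171) + 1 = -683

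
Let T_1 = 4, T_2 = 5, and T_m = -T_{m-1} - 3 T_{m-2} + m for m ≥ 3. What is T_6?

T_3 = -5 - 3(4) + 3 = -14
T_4 = -(-14) - 3(5) + 4 = 3
T_5 = -3 - 3(-14) + 5 = 44
T_6 = -44 - 3(3) + 6 = -47

-47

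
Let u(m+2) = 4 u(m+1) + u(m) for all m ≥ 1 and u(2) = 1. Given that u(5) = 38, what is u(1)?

Let u(1) = z.
u(3) = 4 + z
u(4) = 17 + 4z
u(5) = 72 + 17z
So 72 + 17z = 38, giving z = -2.

-2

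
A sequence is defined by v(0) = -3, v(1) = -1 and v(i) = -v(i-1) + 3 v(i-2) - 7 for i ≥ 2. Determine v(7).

431

v(2) = -(-1) + 3*(-3) - 7 = -15
v(3) = -(-15) + 3*(-1) - 7 = 5
v(4) = -5 + 3*(-15) - 7 = -57
v(5) = -(-57) + 3*5 - 7 = 65
v(6) = -65 + 3*(-57) - 7 = -243
v(7) = -(-243) + 3*65 - 7 = 431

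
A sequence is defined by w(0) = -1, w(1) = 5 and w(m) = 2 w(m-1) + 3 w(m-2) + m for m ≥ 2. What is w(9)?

25833

w(2) = 2*5 + 3*(-1) + 2 = 9
w(3) = 2*9 + 3*5 + 3 = 36
w(4) = 2*36 + 3*9 + 4 = 103
w(5) = 2*103 + 3*36 + 5 = 319
w(6) = 2*319 + 3*103 + 6 = 953
w(7) = 2*953 + 3*319 + 7 = 2870
w(8) = 2*2870 + 3*953 + 8 = 8607
w(9) = 2*8607 + 3*2870 + 9 = 25833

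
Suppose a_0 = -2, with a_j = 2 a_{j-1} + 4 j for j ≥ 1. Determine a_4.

a_1 = 2(-2) + 4 = 0
a_2 = 2(0) + 8 = 8
a_3 = 2(8) + 12 = 28
a_4 = 2(28) + 16 = 72

72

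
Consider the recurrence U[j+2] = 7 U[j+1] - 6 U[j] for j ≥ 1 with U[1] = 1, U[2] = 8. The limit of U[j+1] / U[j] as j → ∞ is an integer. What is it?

6

The characteristic equation is r^2 - 7r + 6 = 0, which factors as (r - 6)(r - 1) = 0.
So the roots are 6 and 1. Since |6| > |1| and the coefficient of 6^j is non-zero, the ratio tends to 6.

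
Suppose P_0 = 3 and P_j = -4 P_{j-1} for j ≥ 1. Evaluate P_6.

P_1 = -4·3 = -12
P_2 = -4·(-12) = 48
P_3 = -4·48 = -192
P_4 = -4·(-192) = 768
P_5 = -4·768 = -3072
P_6 = -4·(-3072) = 12288

12288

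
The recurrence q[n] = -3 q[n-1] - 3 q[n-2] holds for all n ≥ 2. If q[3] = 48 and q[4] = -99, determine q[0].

6

Rearranging, q[n-2] = (q[n] + 3 q[n-1]) / -3.
q[2] = (-99 + 3(48)) / -3 = 45/-3 = -15
q[1] = (48 + 3(-15)) / -3 = 3/-3 = -1
q[0] = (-15 + 3(-1)) / -3 = -18/-3 = 6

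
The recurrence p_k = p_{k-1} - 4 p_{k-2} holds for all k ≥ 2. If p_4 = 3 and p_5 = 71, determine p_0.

Rearranging, p_{k-2} = (p_k - p_{k-1}) / -4.
p_3 = (71 - 3) / -4 = 68/-4 = -17
p_2 = (3 - (-17)) / -4 = 20/-4 = -5
p_1 = (-17 - (-5)) / -4 = -12/-4 = 3
p_0 = (-5 - 3) / -4 = -8/-4 = 2

2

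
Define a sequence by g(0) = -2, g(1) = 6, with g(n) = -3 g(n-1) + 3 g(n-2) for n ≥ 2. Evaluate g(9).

267786

g(2) = -3(6) + 3(-2) = -24
g(3) = -3(-24) + 3(6) = 90
g(4) = -3(90) + 3(-24) = -342
g(5) = -3(-342) + 3(90) = 1296
g(6) = -3(1296) + 3(-342) = -4914
g(7) = -3(-4914) + 3(1296) = 18630
g(8) = -3(18630) + 3(-4914) = -70632
g(9) = -3(-70632) + 3(18630) = 267786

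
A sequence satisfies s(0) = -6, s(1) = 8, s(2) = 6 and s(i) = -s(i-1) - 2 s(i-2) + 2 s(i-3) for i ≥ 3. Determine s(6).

s(3) = -6 - 2·8 + 2·(-6) = -34
s(4) = -(-34) - 2·6 + 2·8 = 38
s(5) = -38 - 2·(-34) + 2·6 = 42
s(6) = -42 - 2·38 + 2·(-34) = -186

-186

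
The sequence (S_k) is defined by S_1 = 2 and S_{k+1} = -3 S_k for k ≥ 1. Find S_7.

S_2 = -3·2 = -6
S_3 = -3·(-6) = 18
S_4 = -3·18 = -54
S_5 = -3·(-54) = 162
S_6 = -3·162 = -486
S_7 = -3·(-486) = 1458

1458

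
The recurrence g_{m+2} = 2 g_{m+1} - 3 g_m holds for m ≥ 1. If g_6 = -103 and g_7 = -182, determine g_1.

Rearranging, g_{m-2} = (g_m - 2 g_{m-1}) / -3.
g_5 = (-182 - 2(-103)) / -3 = 24/-3 = -8
g_4 = (-103 - 2(-8)) / -3 = -87/-3 = 29
g_3 = (-8 - 2(29)) / -3 = -66/-3 = 22
g_2 = (29 - 2(22)) / -3 = -15/-3 = 5
g_1 = (22 - 2(5)) / -3 = 12/-3 = -4

-4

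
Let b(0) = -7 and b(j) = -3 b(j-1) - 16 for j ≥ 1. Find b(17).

The fixed point is -16/(1 + 3) = -4, so b(j) + 4 = -3(b(j-1) + 4).
Hence b(j) = -3·(-3)^j - 4.
b(17) = -3·(-3)^{17} - 4 = -3·-129140163 - 4 = 387420485.

387420485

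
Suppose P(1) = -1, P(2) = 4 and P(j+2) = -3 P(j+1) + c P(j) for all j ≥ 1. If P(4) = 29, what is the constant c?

-1

P(3) = -12 - c
P(4) = 36 + 7c
So 36 + 7c = 29, giving c = -1.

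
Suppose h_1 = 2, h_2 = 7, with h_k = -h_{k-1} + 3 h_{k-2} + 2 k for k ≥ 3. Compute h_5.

1

h_3 = -7 + 3·2 + 6 = 5
h_4 = -5 + 3·7 + 8 = 24
h_5 = -24 + 3·5 + 10 = 1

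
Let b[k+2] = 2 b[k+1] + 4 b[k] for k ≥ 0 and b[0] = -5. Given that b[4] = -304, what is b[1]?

Let b[1] = y.
b[2] = -20 + 2y
b[3] = -40 + 8y
b[4] = -160 + 24y
So -160 + 24y = -304, giving y = -6.

-6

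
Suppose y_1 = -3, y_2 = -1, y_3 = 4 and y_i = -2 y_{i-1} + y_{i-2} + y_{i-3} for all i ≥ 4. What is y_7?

y_4 = -2(4) + (-1) + (-3) = -12
y_5 = -2(-12) + 4 + (-1) = 27
y_6 = -2(27) + (-12) + 4 = -62
y_7 = -2(-62) + 27 + (-12) = 139

139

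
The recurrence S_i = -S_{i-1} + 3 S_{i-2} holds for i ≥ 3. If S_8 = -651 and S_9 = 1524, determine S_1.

3

Rearranging, S_{i-2} = (S_i + S_{i-1}) / 3.
S_7 = (1524 + (-651)) / 3 = 873/3 = 291
S_6 = (-651 + 291) / 3 = -360/3 = -120
S_5 = (291 + (-120)) / 3 = 171/3 = 57
S_4 = (-120 + 57) / 3 = -63/3 = -21
S_3 = (57 + (-21)) / 3 = 36/3 = 12
S_2 = (-21 + 12) / 3 = -9/3 = -3
S_1 = (12 + (-3)) / 3 = 9/3 = 3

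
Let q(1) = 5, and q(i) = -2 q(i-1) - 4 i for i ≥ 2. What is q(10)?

-3712

q(2) = -2·5 - 8 = -18
q(3) = -2·(-18) - 12 = 24
q(4) = -2·24 - 16 = -64
q(5) = -2·(-64) - 20 = 108
q(6) = -2·108 - 24 = -240
q(7) = -2·(-240) - 28 = 452
q(8) = -2·452 - 32 = -936
q(9) = -2·(-936) - 36 = 1836
q(10) = -2·1836 - 40 = -3712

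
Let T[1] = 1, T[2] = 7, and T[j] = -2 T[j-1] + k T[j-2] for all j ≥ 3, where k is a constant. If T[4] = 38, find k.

2

T[3] = -14 + k
T[4] = 28 + 5k
So 28 + 5k = 38, giving k = 2.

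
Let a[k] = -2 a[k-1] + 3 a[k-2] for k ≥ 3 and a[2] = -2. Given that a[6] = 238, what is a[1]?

Let a[1] = z.
a[3] = 4 + 3z
a[4] = -14 - 6z
a[5] = 40 + 21z
a[6] = -122 - 60z
So -122 - 60z = 238, giving z = -6.

-6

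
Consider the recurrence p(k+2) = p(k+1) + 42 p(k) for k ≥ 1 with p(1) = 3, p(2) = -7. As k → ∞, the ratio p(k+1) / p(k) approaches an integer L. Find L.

The characteristic equation is r^2 - r - 42 = 0, which factors as (r - 7)(r + 6) = 0.
So the roots are 7 and -6. Since |7| > |-6| and the coefficient of 7^k is non-zero, the ratio tends to 7.

7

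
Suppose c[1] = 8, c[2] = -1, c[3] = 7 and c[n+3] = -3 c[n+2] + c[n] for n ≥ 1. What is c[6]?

c[4] = -3(7) + 8 = -13
c[5] = -3(-13) + (-1) = 38
c[6] = -3(38) + 7 = -107

-107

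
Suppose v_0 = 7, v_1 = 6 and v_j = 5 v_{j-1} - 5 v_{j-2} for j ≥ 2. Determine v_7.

-13250

v_2 = 5·6 - 5·7 = -5
v_3 = 5·(-5) - 5·6 = -55
v_4 = 5·(-55) - 5·(-5) = -250
v_5 = 5·(-250) - 5·(-55) = -975
v_6 = 5·(-975) - 5·(-250) = -3625
v_7 = 5·(-3625) - 5·(-975) = -13250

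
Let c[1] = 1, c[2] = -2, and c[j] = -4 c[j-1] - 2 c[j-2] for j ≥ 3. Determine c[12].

c[3] = -4*(-2) - 2*1 = 6
c[4] = -4*6 - 2*(-2) = -20
c[5] = -4*(-20) - 2*6 = 68
c[6] = -4*68 - 2*(-20) = -232
c[7] = -4*(-232) - 2*68 = 792
c[8] = -4*792 - 2*(-232) = -2704
c[9] = -4*(-2704) - 2*792 = 9232
c[10] = -4*9232 - 2*(-2704) = -31520
c[11] = -4*(-31520) - 2*9232 = 107616
c[12] = -4*107616 - 2*(-31520) = -367424

-367424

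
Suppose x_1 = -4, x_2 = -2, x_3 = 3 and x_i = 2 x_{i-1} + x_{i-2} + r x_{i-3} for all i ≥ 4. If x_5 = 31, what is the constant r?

x_4 = 4 - 4r
x_5 = 11 - 10r
So 11 - 10r = 31, giving r = -2.

-2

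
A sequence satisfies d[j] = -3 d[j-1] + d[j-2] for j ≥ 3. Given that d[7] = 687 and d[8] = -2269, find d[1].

3

Rearranging, d[j-2] = d[j] + 3 d[j-1].
d[6] = -2269 + 3·687 = -208
d[5] = 687 + 3·(-208) = 63
d[4] = -208 + 3·63 = -19
d[3] = 63 + 3·(-19) = 6
d[2] = -19 + 3·6 = -1
d[1] = 6 + 3·(-1) = 3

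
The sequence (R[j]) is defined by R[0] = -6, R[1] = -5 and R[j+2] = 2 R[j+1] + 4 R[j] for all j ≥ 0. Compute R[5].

R[2] = 2(-5) + 4(-6) = -34
R[3] = 2(-34) + 4(-5) = -88
R[4] = 2(-88) + 4(-34) = -312
R[5] = 2(-312) + 4(-88) = -976

-976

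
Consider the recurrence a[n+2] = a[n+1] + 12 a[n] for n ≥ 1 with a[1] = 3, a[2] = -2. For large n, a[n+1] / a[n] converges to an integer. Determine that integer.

4

The characteristic equation is r^2 - r - 12 = 0, which factors as (r - 4)(r + 3) = 0.
So the roots are 4 and -3. Since |4| > |-3| and the coefficient of 4^n is non-zero, the ratio tends to 4.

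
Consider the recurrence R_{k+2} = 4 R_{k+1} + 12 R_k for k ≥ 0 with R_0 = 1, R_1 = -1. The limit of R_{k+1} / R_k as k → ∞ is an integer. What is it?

6

The characteristic equation is r^2 - 4r - 12 = 0, which factors as (r - 6)(r + 2) = 0.
So the roots are 6 and -2. Since |6| > |-2| and the coefficient of 6^k is non-zero, the ratio tends to 6.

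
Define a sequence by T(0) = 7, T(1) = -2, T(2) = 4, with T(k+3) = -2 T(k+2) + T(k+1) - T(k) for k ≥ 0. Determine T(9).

T(3) = -2*4 + (-2) - 7 = -17
T(4) = -2*(-17) + 4 - (-2) = 40
T(5) = -2*40 + (-17) - 4 = -101
T(6) = -2*(-101) + 40 - (-17) = 259
T(7) = -2*259 + (-101) - 40 = -659
T(8) = -2*(-659) + 259 - (-101) = 1678
T(9) = -2*1678 + (-659) - 259 = -4274

-4274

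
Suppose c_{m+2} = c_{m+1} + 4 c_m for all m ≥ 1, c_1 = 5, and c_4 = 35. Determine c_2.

3

Let c_2 = y.
c_3 = 20 + y
c_4 = 20 + 5y
So 20 + 5y = 35, giving y = 3.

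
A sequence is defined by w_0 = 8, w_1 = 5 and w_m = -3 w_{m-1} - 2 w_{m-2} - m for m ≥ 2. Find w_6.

w_2 = -3·5 - 2·8 - 2 = -33
w_3 = -3·(-33) - 2·5 - 3 = 86
w_4 = -3·86 - 2·(-33) - 4 = -196
w_5 = -3·(-196) - 2·86 - 5 = 411
w_6 = -3·411 - 2·(-196) - 6 = -847

-847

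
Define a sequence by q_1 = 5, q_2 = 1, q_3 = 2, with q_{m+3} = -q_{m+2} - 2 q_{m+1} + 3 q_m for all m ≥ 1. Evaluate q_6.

-4

q_4 = -2 - 2(1) + 3(5) = 11
q_5 = -11 - 2(2) + 3(1) = -12
q_6 = -(-12) - 2(11) + 3(2) = -4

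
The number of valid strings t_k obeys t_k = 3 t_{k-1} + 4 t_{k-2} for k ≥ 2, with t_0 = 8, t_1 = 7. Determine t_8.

196613

t_2 = 3*7 + 4*8 = 53
t_3 = 3*53 + 4*7 = 187
t_4 = 3*187 + 4*53 = 773
t_5 = 3*773 + 4*187 = 3067
t_6 = 3*3067 + 4*773 = 12293
t_7 = 3*12293 + 4*3067 = 49147
t_8 = 3*49147 + 4*12293 = 196613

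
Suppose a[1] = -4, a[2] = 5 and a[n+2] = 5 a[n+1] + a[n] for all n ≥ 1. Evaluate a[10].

a[3] = 5*5 + (-4) = 21
a[4] = 5*21 + 5 = 110
a[5] = 5*110 + 21 = 571
a[6] = 5*571 + 110 = 2965
a[7] = 5*2965 + 571 = 15396
a[8] = 5*15396 + 2965 = 79945
a[9] = 5*79945 + 15396 = 415121
a[10] = 5*415121 + 79945 = 2155550

2155550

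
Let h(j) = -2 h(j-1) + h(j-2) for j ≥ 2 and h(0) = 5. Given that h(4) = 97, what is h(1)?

-6

Let h(1) = w.
h(2) = 5 - 2w
h(3) = -10 + 5w
h(4) = 25 - 12w
So 25 - 12w = 97, giving w = -6.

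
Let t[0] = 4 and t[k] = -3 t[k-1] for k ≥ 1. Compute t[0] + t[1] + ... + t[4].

244

t[1] = -3(4) = -12
t[2] = -3(-12) = 36
t[3] = -3(36) = -108
t[4] = -3(-108) = 324
Sum = 4 + (-12) + 36 + (-108) + 324 = 244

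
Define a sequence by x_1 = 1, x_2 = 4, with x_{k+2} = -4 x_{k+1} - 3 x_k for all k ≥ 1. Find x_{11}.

-147619

x_3 = -4·4 - 3·1 = -19
x_4 = -4·(-19) - 3·4 = 64
x_5 = -4·64 - 3·(-19) = -199
x_6 = -4·(-199) - 3·64 = 604
x_7 = -4·604 - 3·(-199) = -1819
x_8 = -4·(-1819) - 3·604 = 5464
x_9 = -4·5464 - 3·(-1819) = -16399
x_{10} = -4·(-16399) - 3·5464 = 49204
x_{11} = -4·49204 - 3·(-16399) = -147619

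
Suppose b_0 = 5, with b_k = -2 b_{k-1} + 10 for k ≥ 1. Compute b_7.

b_1 = -2·5 + 10 = 0
b_2 = -2·0 + 10 = 10
b_3 = -2·10 + 10 = -10
b_4 = -2·(-10) + 10 = 30
b_5 = -2·30 + 10 = -50
b_6 = -2·(-50) + 10 = 110
b_7 = -2·110 + 10 = -210

-210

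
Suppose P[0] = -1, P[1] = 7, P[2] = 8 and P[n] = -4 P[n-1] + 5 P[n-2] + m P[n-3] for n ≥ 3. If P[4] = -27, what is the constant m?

-5

P[3] = 3 - m
P[4] = 28 + 11m
So 28 + 11m = -27, giving m = -5.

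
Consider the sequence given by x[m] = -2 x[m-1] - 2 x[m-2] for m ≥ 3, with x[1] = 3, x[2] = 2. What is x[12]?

256

x[3] = -2·2 - 2·3 = -10
x[4] = -2·(-10) - 2·2 = 16
x[5] = -2·16 - 2·(-10) = -12
x[6] = -2·(-12) - 2·16 = -8
x[7] = -2·(-8) - 2·(-12) = 40
x[8] = -2·40 - 2·(-8) = -64
x[9] = -2·(-64) - 2·40 = 48
x[10] = -2·48 - 2·(-64) = 32
x[11] = -2·32 - 2·48 = -160
x[12] = -2·(-160) - 2·32 = 256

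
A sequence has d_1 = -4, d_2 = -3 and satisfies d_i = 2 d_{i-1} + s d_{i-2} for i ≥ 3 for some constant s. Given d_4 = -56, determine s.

4

d_3 = -6 - 4s
d_4 = -12 - 11s
So -12 - 11s = -56, giving s = 4.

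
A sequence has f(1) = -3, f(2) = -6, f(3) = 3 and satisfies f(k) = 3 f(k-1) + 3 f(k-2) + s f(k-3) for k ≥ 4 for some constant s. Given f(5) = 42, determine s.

-4

f(4) = -9 - 3s
f(5) = -18 - 15s
So -18 - 15s = 42, giving s = -4.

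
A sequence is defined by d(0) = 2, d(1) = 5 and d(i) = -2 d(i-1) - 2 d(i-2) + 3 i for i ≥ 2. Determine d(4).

-2

d(2) = -2(5) - 2(2) + 6 = -8
d(3) = -2(-8) - 2(5) + 9 = 15
d(4) = -2(15) - 2(-8) + 12 = -2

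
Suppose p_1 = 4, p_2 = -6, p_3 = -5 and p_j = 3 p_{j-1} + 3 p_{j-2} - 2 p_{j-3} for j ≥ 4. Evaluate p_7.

p_4 = 3·(-5) + 3·(-6) - 2·4 = -41
p_5 = 3·(-41) + 3·(-5) - 2·(-6) = -126
p_6 = 3·(-126) + 3·(-41) - 2·(-5) = -491
p_7 = 3·(-491) + 3·(-126) - 2·(-41) = -1769

-1769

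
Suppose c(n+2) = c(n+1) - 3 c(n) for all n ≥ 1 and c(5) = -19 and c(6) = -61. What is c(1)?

Rearranging, c(n-2) = (c(n) - c(n-1)) / -3.
c(4) = (-61 - (-19)) / -3 = -42/-3 = 14
c(3) = (-19 - 14) / -3 = -33/-3 = 11
c(2) = (14 - 11) / -3 = 3/-3 = -1
c(1) = (11 - (-1)) / -3 = 12/-3 = -4

-4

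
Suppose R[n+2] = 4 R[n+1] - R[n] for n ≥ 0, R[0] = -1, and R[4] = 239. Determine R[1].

Let R[1] = x.
R[2] = 1 + 4x
R[3] = 4 + 15x
R[4] = 15 + 56x
So 15 + 56x = 239, giving x = 4.

4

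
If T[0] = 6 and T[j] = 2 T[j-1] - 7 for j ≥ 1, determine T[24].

-16777209

The fixed point is -7/(1 - 2) = 7, so T[j] - 7 = 2(T[j-1] - 7).
Hence T[j] = -1·2^j + 7.
T[24] = -1·2^{24} + 7 = -1·16777216 + 7 = -16777209.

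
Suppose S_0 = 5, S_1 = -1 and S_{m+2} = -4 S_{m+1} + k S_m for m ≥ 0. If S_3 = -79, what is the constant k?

3

S_2 = 4 + 5k
S_3 = -16 - 21k
So -16 - 21k = -79, giving k = 3.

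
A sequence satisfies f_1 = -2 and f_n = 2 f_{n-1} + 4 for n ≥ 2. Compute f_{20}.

The fixed point is 4/(1 - 2) = -4, so f_n + 4 = 2(f_{n-1} + 4).
Hence f_n = 2·2^{n-1} - 4.
f_{20} = 2·2^{19} - 4 = 2·524288 - 4 = 1048572.

1048572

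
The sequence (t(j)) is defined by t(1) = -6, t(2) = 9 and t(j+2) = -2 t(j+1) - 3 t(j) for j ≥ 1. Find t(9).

t(3) = -2*9 - 3*(-6) = 0
t(4) = -2*0 - 3*9 = -27
t(5) = -2*(-27) - 3*0 = 54
t(6) = -2*54 - 3*(-27) = -27
t(7) = -2*(-27) - 3*54 = -108
t(8) = -2*(-108) - 3*(-27) = 297
t(9) = -2*297 - 3*(-108) = -270

-270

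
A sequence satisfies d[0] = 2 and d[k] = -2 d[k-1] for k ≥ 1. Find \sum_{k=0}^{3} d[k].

d[1] = -2·2 = -4
d[2] = -2·(-4) = 8
d[3] = -2·8 = -16
Sum = 2 + (-4) + 8 + (-16) = -10

-10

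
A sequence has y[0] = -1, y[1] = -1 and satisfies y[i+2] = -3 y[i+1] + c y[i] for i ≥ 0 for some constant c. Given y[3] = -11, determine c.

y[2] = 3 - c
y[3] = -9 + 2c
So -9 + 2c = -11, giving c = -1.

-1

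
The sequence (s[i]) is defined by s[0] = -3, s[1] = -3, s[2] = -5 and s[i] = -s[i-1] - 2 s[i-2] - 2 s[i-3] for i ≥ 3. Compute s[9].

s[3] = -(-5) - 2·(-3) - 2·(-3) = 17
s[4] = -17 - 2·(-5) - 2·(-3) = -1
s[5] = -(-1) - 2·17 - 2·(-5) = -23
s[6] = -(-23) - 2·(-1) - 2·17 = -9
s[7] = -(-9) - 2·(-23) - 2·(-1) = 57
s[8] = -57 - 2·(-9) - 2·(-23) = 7
s[9] = -7 - 2·57 - 2·(-9) = -103

-103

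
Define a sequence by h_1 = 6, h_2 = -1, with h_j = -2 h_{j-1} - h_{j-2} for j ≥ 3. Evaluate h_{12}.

h_3 = -2·(-1) - 6 = -4
h_4 = -2·(-4) - (-1) = 9
h_5 = -2·9 - (-4) = -14
h_6 = -2·(-14) - 9 = 19
h_7 = -2·19 - (-14) = -24
h_8 = -2·(-24) - 19 = 29
h_9 = -2·29 - (-24) = -34
h_{10} = -2·(-34) - 29 = 39
h_{11} = -2·39 - (-34) = -44
h_{12} = -2·(-44) - 39 = 49

49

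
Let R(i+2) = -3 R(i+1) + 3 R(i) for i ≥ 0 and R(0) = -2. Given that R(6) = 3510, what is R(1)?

-7

Let R(1) = z.
R(2) = -6 - 3z
R(3) = 18 + 12z
R(4) = -72 - 45z
R(5) = 270 + 171z
R(6) = -1026 - 648z
So -1026 - 648z = 3510, giving z = -7.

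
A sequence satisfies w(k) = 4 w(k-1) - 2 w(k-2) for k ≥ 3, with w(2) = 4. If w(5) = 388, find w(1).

Let w(1) = v.
w(3) = 16 - 2v
w(4) = 56 - 8v
w(5) = 192 - 28v
So 192 - 28v = 388, giving v = -7.

-7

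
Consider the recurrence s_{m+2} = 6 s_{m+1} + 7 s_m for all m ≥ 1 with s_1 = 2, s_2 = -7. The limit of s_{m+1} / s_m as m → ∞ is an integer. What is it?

7

The characteristic equation is r^2 - 6r - 7 = 0, which factors as (r - 7)(r + 1) = 0.
So the roots are 7 and -1. Since |7| > |-1| and the coefficient of 7^m is non-zero, the ratio tends to 7.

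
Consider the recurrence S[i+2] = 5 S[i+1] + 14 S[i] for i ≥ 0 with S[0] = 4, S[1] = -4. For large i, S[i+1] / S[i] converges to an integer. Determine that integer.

7

The characteristic equation is r^2 - 5r - 14 = 0, which factors as (r - 7)(r + 2) = 0.
So the roots are 7 and -2. Since |7| > |-2| and the coefficient of 7^i is non-zero, the ratio tends to 7.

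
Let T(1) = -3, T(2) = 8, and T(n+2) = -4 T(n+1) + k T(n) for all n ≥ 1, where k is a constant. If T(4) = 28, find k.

-5

T(3) = -32 - 3k
T(4) = 128 + 20k
So 128 + 20k = 28, giving k = -5.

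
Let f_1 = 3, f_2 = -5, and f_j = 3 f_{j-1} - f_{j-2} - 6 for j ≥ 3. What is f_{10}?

-25457

f_3 = 3*(-5) - 3 - 6 = -24
f_4 = 3*(-24) - (-5) - 6 = -73
f_5 = 3*(-73) - (-24) - 6 = -201
f_6 = 3*(-201) - (-73) - 6 = -536
f_7 = 3*(-536) - (-201) - 6 = -1413
f_8 = 3*(-1413) - (-536) - 6 = -3709
f_9 = 3*(-3709) - (-1413) - 6 = -9720
f_{10} = 3*(-9720) - (-3709) - 6 = -25457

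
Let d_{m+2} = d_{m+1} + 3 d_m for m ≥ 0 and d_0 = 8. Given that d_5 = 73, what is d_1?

Let d_1 = y.
d_2 = 24 + y
d_3 = 24 + 4y
d_4 = 96 + 7y
d_5 = 168 + 19y
So 168 + 19y = 73, giving y = -5.

-5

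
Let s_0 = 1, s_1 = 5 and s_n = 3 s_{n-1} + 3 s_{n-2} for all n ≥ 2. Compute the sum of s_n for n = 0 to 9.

277797

s_2 = 3*5 + 3*1 = 18
s_3 = 3*18 + 3*5 = 69
s_4 = 3*69 + 3*18 = 261
s_5 = 3*261 + 3*69 = 990
s_6 = 3*990 + 3*261 = 3753
s_7 = 3*3753 + 3*990 = 14229
s_8 = 3*14229 + 3*3753 = 53946
s_9 = 3*53946 + 3*14229 = 204525
Sum = 1 + 5 + 18 + 69 + 261 + 990 + 3753 + 14229 + 53946 + 204525 = 277797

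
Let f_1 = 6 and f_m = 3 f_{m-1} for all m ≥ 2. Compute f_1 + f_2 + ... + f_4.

f_2 = 3·6 = 18
f_3 = 3·18 = 54
f_4 = 3·54 = 162
Sum = 6 + 18 + 54 + 162 = 240

240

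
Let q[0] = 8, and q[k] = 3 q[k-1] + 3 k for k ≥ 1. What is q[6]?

q[1] = 3(8) + 3 = 27
q[2] = 3(27) + 6 = 87
q[3] = 3(87) + 9 = 270
q[4] = 3(270) + 12 = 822
q[5] = 3(822) + 15 = 2481
q[6] = 3(2481) + 18 = 7461

7461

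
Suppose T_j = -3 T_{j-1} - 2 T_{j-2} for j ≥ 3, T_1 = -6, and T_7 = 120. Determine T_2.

4

Let T_2 = z.
T_3 = 12 - 3z
T_4 = -36 + 7z
T_5 = 84 - 15z
T_6 = -180 + 31z
T_7 = 372 - 63z
So 372 - 63z = 120, giving z = 4.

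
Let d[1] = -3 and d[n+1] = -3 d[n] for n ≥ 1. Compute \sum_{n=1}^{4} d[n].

60

d[2] = -3(-3) = 9
d[3] = -3(9) = -27
d[4] = -3(-27) = 81
Sum = (-3) + 9 + (-27) + 81 = 60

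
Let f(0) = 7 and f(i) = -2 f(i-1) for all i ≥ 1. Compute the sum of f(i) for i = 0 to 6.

301

f(1) = -2(7) = -14
f(2) = -2(-14) = 28
f(3) = -2(28) = -56
f(4) = -2(-56) = 112
f(5) = -2(112) = -224
f(6) = -2(-224) = 448
Sum = 7 + (-14) + 28 + (-56) + 112 + (-224) + 448 = 301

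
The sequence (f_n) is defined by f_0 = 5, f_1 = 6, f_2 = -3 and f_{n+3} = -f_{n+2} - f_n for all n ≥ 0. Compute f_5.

7

f_3 = -(-3) - 5 = -2
f_4 = -(-2) - 6 = -4
f_5 = -(-4) - (-3) = 7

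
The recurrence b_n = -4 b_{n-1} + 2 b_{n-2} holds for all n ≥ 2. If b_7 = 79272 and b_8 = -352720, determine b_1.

9

Rearranging, b_{n-2} = (b_n + 4 b_{n-1}) / 2.
b_6 = (-352720 + 4·79272) / 2 = -35632/2 = -17816
b_5 = (79272 + 4·(-17816)) / 2 = 8008/2 = 4004
b_4 = (-17816 + 4·4004) / 2 = -1800/2 = -900
b_3 = (4004 + 4·(-900)) / 2 = 404/2 = 202
b_2 = (-900 + 4·202) / 2 = -92/2 = -46
b_1 = (202 + 4·(-46)) / 2 = 18/2 = 9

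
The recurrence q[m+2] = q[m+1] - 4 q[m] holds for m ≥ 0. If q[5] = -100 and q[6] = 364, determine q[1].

8

Rearranging, q[m-2] = (q[m] - q[m-1]) / -4.
q[4] = (364 - (-100)) / -4 = 464/-4 = -116
q[3] = (-100 - (-116)) / -4 = 16/-4 = -4
q[2] = (-116 - (-4)) / -4 = -112/-4 = 28
q[1] = (-4 - 28) / -4 = -32/-4 = 8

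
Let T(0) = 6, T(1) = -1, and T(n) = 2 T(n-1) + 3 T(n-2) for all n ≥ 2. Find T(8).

8206

T(2) = 2(-1) + 3(6) = 16
T(3) = 2(16) + 3(-1) = 29
T(4) = 2(29) + 3(16) = 106
T(5) = 2(106) + 3(29) = 299
T(6) = 2(299) + 3(106) = 916
T(7) = 2(916) + 3(299) = 2729
T(8) = 2(2729) + 3(916) = 8206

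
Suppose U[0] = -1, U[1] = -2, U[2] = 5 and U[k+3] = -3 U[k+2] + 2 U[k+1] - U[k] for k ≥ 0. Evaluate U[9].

-41381

U[3] = -3(5) + 2(-2) - (-1) = -18
U[4] = -3(-18) + 2(5) - (-2) = 66
U[5] = -3(66) + 2(-18) - 5 = -239
U[6] = -3(-239) + 2(66) - (-18) = 867
U[7] = -3(867) + 2(-239) - 66 = -3145
U[8] = -3(-3145) + 2(867) - (-239) = 11408
U[9] = -3(11408) + 2(-3145) - 867 = -41381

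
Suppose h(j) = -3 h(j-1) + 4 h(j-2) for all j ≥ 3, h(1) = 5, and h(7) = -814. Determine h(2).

6

Let h(2) = z.
h(3) = 20 - 3z
h(4) = -60 + 13z
h(5) = 260 - 51z
h(6) = -1020 + 205z
h(7) = 4100 - 819z
So 4100 - 819z = -814, giving z = 6.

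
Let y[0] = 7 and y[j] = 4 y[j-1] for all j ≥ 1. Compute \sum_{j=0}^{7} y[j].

152915

y[1] = 4*7 = 28
y[2] = 4*28 = 112
y[3] = 4*112 = 448
y[4] = 4*448 = 1792
y[5] = 4*1792 = 7168
y[6] = 4*7168 = 28672
y[7] = 4*28672 = 114688
Sum = 7 + 28 + 112 + 448 + 1792 + 7168 + 28672 + 114688 = 152915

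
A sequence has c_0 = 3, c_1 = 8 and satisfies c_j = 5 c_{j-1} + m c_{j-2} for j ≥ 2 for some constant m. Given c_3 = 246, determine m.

2

c_2 = 40 + 3m
c_3 = 200 + 23m
So 200 + 23m = 246, giving m = 2.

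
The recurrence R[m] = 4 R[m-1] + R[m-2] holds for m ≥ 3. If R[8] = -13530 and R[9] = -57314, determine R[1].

Rearranging, R[m-2] = R[m] - 4 R[m-1].
R[7] = -57314 - 4(-13530) = -3194
R[6] = -13530 - 4(-3194) = -754
R[5] = -3194 - 4(-754) = -178
R[4] = -754 - 4(-178) = -42
R[3] = -178 - 4(-42) = -10
R[2] = -42 - 4(-10) = -2
R[1] = -10 - 4(-2) = -2

-2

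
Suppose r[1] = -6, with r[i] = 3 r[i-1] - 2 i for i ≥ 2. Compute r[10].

-167294

r[2] = 3·(-6) - 4 = -22
r[3] = 3·(-22) - 6 = -72
r[4] = 3·(-72) - 8 = -224
r[5] = 3·(-224) - 10 = -682
r[6] = 3·(-682) - 12 = -2058
r[7] = 3·(-2058) - 14 = -6188
r[8] = 3·(-6188) - 16 = -18580
r[9] = 3·(-18580) - 18 = -55758
r[10] = 3·(-55758) - 20 = -167294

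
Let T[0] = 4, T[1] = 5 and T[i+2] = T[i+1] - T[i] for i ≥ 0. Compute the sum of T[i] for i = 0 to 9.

6

T[2] = 5 - 4 = 1
T[3] = 1 - 5 = -4
T[4] = (-4) - 1 = -5
T[5] = (-5) - (-4) = -1
T[6] = (-1) - (-5) = 4
T[7] = 4 - (-1) = 5
T[8] = 5 - 4 = 1
T[9] = 1 - 5 = -4
Sum = 4 + 5 + 1 + (-4) + (-5) + (-1) + 4 + 5 + 1 + (-4) = 6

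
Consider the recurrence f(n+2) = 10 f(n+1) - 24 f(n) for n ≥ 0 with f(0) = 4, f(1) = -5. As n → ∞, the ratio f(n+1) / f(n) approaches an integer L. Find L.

The characteristic equation is r^2 - 10r + 24 = 0, which factors as (r - 6)(r - 4) = 0.
So the roots are 6 and 4. Since |6| > |4| and the coefficient of 6^n is non-zero, the ratio tends to 6.

6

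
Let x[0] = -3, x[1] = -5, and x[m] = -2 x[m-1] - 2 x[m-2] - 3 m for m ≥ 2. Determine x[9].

x[2] = -2*(-5) - 2*(-3) - 6 = 10
x[3] = -2*10 - 2*(-5) - 9 = -19
x[4] = -2*(-19) - 2*10 - 12 = 6
x[5] = -2*6 - 2*(-19) - 15 = 11
x[6] = -2*11 - 2*6 - 18 = -52
x[7] = -2*(-52) - 2*11 - 21 = 61
x[8] = -2*61 - 2*(-52) - 24 = -42
x[9] = -2*(-42) - 2*61 - 27 = -65

-65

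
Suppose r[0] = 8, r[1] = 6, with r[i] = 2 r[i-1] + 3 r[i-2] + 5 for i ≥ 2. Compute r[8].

r[2] = 2(6) + 3(8) + 5 = 41
r[3] = 2(41) + 3(6) + 5 = 105
r[4] = 2(105) + 3(41) + 5 = 338
r[5] = 2(338) + 3(105) + 5 = 996
r[6] = 2(996) + 3(338) + 5 = 3011
r[7] = 2(3011) + 3(996) + 5 = 9015
r[8] = 2(9015) + 3(3011) + 5 = 27068

27068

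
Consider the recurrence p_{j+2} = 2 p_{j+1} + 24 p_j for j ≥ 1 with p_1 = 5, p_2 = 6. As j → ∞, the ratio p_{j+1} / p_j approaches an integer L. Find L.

The characteristic equation is r^2 - 2r - 24 = 0, which factors as (r - 6)(r + 4) = 0.
So the roots are 6 and -4. Since |6| > |-4| and the coefficient of 6^j is non-zero, the ratio tends to 6.

6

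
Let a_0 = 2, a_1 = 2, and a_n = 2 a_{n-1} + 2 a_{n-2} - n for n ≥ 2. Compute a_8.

1774

a_2 = 2*2 + 2*2 - 2 = 6
a_3 = 2*6 + 2*2 - 3 = 13
a_4 = 2*13 + 2*6 - 4 = 34
a_5 = 2*34 + 2*13 - 5 = 89
a_6 = 2*89 + 2*34 - 6 = 240
a_7 = 2*240 + 2*89 - 7 = 651
a_8 = 2*651 + 2*240 - 8 = 1774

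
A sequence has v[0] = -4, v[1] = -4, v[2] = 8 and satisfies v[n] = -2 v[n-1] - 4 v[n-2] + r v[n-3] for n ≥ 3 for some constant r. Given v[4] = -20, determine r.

3

v[3] = -4r
v[4] = -32 + 4r
So -32 + 4r = -20, giving r = 3.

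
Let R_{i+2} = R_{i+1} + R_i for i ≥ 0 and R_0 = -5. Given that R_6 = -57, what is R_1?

-4

Let R_1 = y.
R_2 = -5 + y
R_3 = -5 + 2y
R_4 = -10 + 3y
R_5 = -15 + 5y
R_6 = -25 + 8y
So -25 + 8y = -57, giving y = -4.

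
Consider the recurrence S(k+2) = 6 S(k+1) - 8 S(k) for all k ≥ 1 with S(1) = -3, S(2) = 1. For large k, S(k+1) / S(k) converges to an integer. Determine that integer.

4

The characteristic equation is r^2 - 6r + 8 = 0, which factors as (r - 4)(r - 2) = 0.
So the roots are 4 and 2. Since |4| > |2| and the coefficient of 4^k is non-zero, the ratio tends to 4.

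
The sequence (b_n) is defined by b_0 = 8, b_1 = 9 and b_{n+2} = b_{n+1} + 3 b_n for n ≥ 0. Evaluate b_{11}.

b_2 = 9 + 3(8) = 33
b_3 = 33 + 3(9) = 60
b_4 = 60 + 3(33) = 159
b_5 = 159 + 3(60) = 339
b_6 = 339 + 3(159) = 816
b_7 = 816 + 3(339) = 1833
b_8 = 1833 + 3(816) = 4281
b_9 = 4281 + 3(1833) = 9780
b_{10} = 9780 + 3(4281) = 22623
b_{11} = 22623 + 3(9780) = 51963

51963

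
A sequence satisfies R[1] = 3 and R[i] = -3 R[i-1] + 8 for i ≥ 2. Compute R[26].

-847288609441

The fixed point is 8/(1 + 3) = 2, so R[i] - 2 = -3(R[i-1] - 2).
Hence R[i] = 1·(-3)^{i-1} + 2.
R[26] = 1·(-3)^{25} + 2 = 1·-847288609443 + 2 = -847288609441.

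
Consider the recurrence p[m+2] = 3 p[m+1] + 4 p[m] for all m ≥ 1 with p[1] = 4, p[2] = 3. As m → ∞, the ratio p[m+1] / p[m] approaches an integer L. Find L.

The characteristic equation is r^2 - 3r - 4 = 0, which factors as (r - 4)(r + 1) = 0.
So the roots are 4 and -1. Since |4| > |-1| and the coefficient of 4^m is non-zero, the ratio tends to 4.

4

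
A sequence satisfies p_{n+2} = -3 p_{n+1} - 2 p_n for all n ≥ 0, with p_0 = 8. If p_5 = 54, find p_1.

-6

Let p_1 = y.
p_2 = -16 - 3y
p_3 = 48 + 7y
p_4 = -112 - 15y
p_5 = 240 + 31y
So 240 + 31y = 54, giving y = -6.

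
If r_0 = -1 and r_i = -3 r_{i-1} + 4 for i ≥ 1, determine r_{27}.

15251194969975

The fixed point is 4/(1 + 3) = 1, so r_i - 1 = -3(r_{i-1} - 1).
Hence r_i = -2·(-3)^i + 1.
r_{27} = -2·(-3)^{27} + 1 = -2·-7625597484987 + 1 = 15251194969975.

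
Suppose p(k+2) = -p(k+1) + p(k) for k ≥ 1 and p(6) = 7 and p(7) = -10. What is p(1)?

6

Rearranging, p(k-2) = p(k) + p(k-1).
p(5) = -10 + 7 = -3
p(4) = 7 + (-3) = 4
p(3) = -3 + 4 = 1
p(2) = 4 + 1 = 5
p(1) = 1 + 5 = 6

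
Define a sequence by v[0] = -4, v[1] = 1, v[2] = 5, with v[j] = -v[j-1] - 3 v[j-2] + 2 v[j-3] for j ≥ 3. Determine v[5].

v[3] = -5 - 3*1 + 2*(-4) = -16
v[4] = -(-16) - 3*5 + 2*1 = 3
v[5] = -3 - 3*(-16) + 2*5 = 55

55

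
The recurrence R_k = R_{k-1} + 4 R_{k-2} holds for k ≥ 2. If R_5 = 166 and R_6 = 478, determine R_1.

2

Rearranging, R_{k-2} = (R_k - R_{k-1}) / 4.
R_4 = (478 - 166) / 4 = 312/4 = 78
R_3 = (166 - 78) / 4 = 88/4 = 22
R_2 = (78 - 22) / 4 = 56/4 = 14
R_1 = (22 - 14) / 4 = 8/4 = 2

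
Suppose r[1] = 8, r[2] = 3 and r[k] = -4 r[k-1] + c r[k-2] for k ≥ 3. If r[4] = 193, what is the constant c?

-5

r[3] = -12 + 8c
r[4] = 48 - 29c
So 48 - 29c = 193, giving c = -5.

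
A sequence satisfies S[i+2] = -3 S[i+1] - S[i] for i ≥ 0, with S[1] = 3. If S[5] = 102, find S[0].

Let S[0] = z.
S[2] = -9 - z
S[3] = 24 + 3z
S[4] = -63 - 8z
S[5] = 165 + 21z
So 165 + 21z = 102, giving z = -3.

-3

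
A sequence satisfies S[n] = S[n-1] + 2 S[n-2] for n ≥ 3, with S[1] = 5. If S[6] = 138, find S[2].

Let S[2] = z.
S[3] = 10 + z
S[4] = 10 + 3z
S[5] = 30 + 5z
S[6] = 50 + 11z
So 50 + 11z = 138, giving z = 8.

8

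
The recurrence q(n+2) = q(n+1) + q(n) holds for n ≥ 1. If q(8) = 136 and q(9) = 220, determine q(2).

Rearranging, q(n-2) = q(n) - q(n-1).
q(7) = 220 - 136 = 84
q(6) = 136 - 84 = 52
q(5) = 84 - 52 = 32
q(4) = 52 - 32 = 20
q(3) = 32 - 20 = 12
q(2) = 20 - 12 = 8

8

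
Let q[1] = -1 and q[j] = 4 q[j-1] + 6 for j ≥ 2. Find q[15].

The fixed point is 6/(1 - 4) = -2, so q[j] + 2 = 4(q[j-1] + 2).
Hence q[j] = 1·4^{j-1} - 2.
q[15] = 1·4^{14} - 2 = 1·268435456 - 2 = 268435454.

268435454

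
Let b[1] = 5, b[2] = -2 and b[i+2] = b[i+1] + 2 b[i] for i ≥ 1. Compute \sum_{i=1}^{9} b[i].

b[3] = (-2) + 2·5 = 8
b[4] = 8 + 2·(-2) = 4
b[5] = 4 + 2·8 = 20
b[6] = 20 + 2·4 = 28
b[7] = 28 + 2·20 = 68
b[8] = 68 + 2·28 = 124
b[9] = 124 + 2·68 = 260
Sum = 5 + (-2) + 8 + 4 + 20 + 28 + 68 + 124 + 260 = 515

515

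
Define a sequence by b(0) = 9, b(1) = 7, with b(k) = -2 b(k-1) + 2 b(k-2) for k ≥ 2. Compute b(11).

7520

b(2) = -2·7 + 2·9 = 4
b(3) = -2·4 + 2·7 = 6
b(4) = -2·6 + 2·4 = -4
b(5) = -2·(-4) + 2·6 = 20
b(6) = -2·20 + 2·(-4) = -48
b(7) = -2·(-48) + 2·20 = 136
b(8) = -2·136 + 2·(-48) = -368
b(9) = -2·(-368) + 2·136 = 1008
b(10) = -2·1008 + 2·(-368) = -2752
b(11) = -2·(-2752) + 2·1008 = 7520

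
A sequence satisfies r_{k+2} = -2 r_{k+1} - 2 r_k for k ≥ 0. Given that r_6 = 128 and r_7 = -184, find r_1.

9

Rearranging, r_{k-2} = (r_k + 2 r_{k-1}) / -2.
r_5 = (-184 + 2*128) / -2 = 72/-2 = -36
r_4 = (128 + 2*(-36)) / -2 = 56/-2 = -28
r_3 = (-36 + 2*(-28)) / -2 = -92/-2 = 46
r_2 = (-28 + 2*46) / -2 = 64/-2 = -32
r_1 = (46 + 2*(-32)) / -2 = -18/-2 = 9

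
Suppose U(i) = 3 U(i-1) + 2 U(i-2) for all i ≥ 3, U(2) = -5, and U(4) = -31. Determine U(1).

4

Let U(1) = x.
U(3) = -15 + 2x
U(4) = -55 + 6x
So -55 + 6x = -31, giving x = 4.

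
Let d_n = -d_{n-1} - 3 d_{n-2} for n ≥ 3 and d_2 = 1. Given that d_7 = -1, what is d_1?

Let d_1 = v.
d_3 = -1 - 3v
d_4 = -2 + 3v
d_5 = 5 + 6v
d_6 = 1 - 15v
d_7 = -16 - 3v
So -16 - 3v = -1, giving v = -5.

-5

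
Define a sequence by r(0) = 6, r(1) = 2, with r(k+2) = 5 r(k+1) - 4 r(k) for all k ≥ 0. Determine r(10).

r(2) = 5·2 - 4·6 = -14
r(3) = 5·(-14) - 4·2 = -78
r(4) = 5·(-78) - 4·(-14) = -334
r(5) = 5·(-334) - 4·(-78) = -1358
r(6) = 5·(-1358) - 4·(-334) = -5454
r(7) = 5·(-5454) - 4·(-1358) = -21838
r(8) = 5·(-21838) - 4·(-5454) = -87374
r(9) = 5·(-87374) - 4·(-21838) = -349518
r(10) = 5·(-349518) - 4·(-87374) = -1398094

-1398094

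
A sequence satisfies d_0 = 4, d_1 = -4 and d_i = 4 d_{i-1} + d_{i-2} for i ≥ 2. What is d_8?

d_2 = 4*(-4) + 4 = -12
d_3 = 4*(-12) + (-4) = -52
d_4 = 4*(-52) + (-12) = -220
d_5 = 4*(-220) + (-52) = -932
d_6 = 4*(-932) + (-220) = -3948
d_7 = 4*(-3948) + (-932) = -16724
d_8 = 4*(-16724) + (-3948) = -70844

-70844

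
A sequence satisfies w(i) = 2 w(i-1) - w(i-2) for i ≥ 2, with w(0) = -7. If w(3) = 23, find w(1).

Let w(1) = v.
w(2) = 7 + 2v
w(3) = 14 + 3v
So 14 + 3v = 23, giving v = 3.

3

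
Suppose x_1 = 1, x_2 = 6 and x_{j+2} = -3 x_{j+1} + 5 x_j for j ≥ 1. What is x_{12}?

6280749

x_3 = -3*6 + 5*1 = -13
x_4 = -3*(-13) + 5*6 = 69
x_5 = -3*69 + 5*(-13) = -272
x_6 = -3*(-272) + 5*69 = 1161
x_7 = -3*1161 + 5*(-272) = -4843
x_8 = -3*(-4843) + 5*1161 = 20334
x_9 = -3*20334 + 5*(-4843) = -85217
x_{10} = -3*(-85217) + 5*20334 = 357321
x_{11} = -3*357321 + 5*(-85217) = -1498048
x_{12} = -3*(-1498048) + 5*357321 = 6280749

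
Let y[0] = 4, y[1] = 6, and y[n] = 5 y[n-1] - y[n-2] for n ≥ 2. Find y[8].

y[2] = 5*6 - 4 = 26
y[3] = 5*26 - 6 = 124
y[4] = 5*124 - 26 = 594
y[5] = 5*594 - 124 = 2846
y[6] = 5*2846 - 594 = 13636
y[7] = 5*13636 - 2846 = 65334
y[8] = 5*65334 - 13636 = 313034

313034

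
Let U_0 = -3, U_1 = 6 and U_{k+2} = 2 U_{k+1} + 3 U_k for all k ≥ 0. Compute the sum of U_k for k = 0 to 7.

U_2 = 2(6) + 3(-3) = 3
U_3 = 2(3) + 3(6) = 24
U_4 = 2(24) + 3(3) = 57
U_5 = 2(57) + 3(24) = 186
U_6 = 2(186) + 3(57) = 543
U_7 = 2(543) + 3(186) = 1644
Sum = (-3) + 6 + 3 + 24 + 57 + 186 + 543 + 1644 = 2460

2460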